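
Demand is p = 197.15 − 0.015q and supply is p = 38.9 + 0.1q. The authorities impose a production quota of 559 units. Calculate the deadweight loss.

38388.79

Competitive equilibrium: 197.15 − 0.015q = 38.9 + 0.1q → q* = 1376.087, p* = 176.5087.
At q = 559: demand price = 197.15 − 0.015·559 = 188.765; supply price = 38.9 + 0.1·559 = 94.8.
Δq = 1376.087 − 559 = 817.087; wedge = 188.765 − 94.8 = 93.965.
Welfare loss = ½ × 817.087 × 93.965 = 38388.79.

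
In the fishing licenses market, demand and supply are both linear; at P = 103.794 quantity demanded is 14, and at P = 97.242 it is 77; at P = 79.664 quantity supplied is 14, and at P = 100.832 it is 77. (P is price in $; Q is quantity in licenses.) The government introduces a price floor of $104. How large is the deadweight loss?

Demand slope = (97.242 − 103.794)/(77 − 14) = −0.104, so P = 105.25 − 0.104Q.
Supply slope = (100.832 − 79.664)/(77 − 14) = 0.336, so P = 74.96 + 0.336Q.
Competitive equilibrium: 105.25 − 0.104Q = 74.96 + 0.336Q → Q* = 68.8409, P* = 98.0905.
At the floor P = 104, quantity demanded = (105.25 − 104)/0.104 = 12.0192.
Sellers' marginal cost at Q' = 12.0192: 74.96 + 0.336·12.0192 = 78.9985.
ΔQ = 68.8409 − 12.0192 = 56.8217; wedge = 104 − 78.9985 = 25.0015.
The triangle = ½ × 56.8217 × 25.0015 = $710.31.

$710.31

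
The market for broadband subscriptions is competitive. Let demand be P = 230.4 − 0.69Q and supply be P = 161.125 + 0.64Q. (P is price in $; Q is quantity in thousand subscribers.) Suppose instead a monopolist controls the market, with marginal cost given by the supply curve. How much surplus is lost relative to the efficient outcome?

Competitive equilibrium: 230.4 − 0.69Q = 161.125 + 0.64Q → Q* = 52.0865, P* = 194.4603.
Marginal revenue: MR = 230.4 − 1.38Q. Set MR = MC: 230.4 − 1.38Q = 161.125 + 0.64Q → Q_m = 34.2946.
Price P_m = 230.4 − 0.69·34.2946 = 206.7367; MC(Q_m) = 161.125 + 0.64·34.2946 = 183.0735.
Competitive Q* = 52.0865, so ΔQ = 17.7919; wedge = 206.7367 − 183.0735 = 23.6632.
The triangle = ½ × 17.7919 × 23.6632 = $210.51 thousand.

$210.51 thousand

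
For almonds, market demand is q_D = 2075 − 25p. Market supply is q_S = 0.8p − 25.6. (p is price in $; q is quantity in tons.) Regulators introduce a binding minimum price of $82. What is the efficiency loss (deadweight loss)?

$136.26

In inverse form: demand p = 83 − 0.04q, supply p = 32 + 1.25q.
Competitive equilibrium: 83 − 0.04q = 32 + 1.25q → q* = 39.5349, p* = 81.4186.
At the floor p = 82, quantity demanded = (83 − 82)/0.04 = 25.
Sellers' marginal cost at q' = 25: 32 + 1.25·25 = 63.25.
Δq = 39.5349 − 25 = 14.5349; wedge = 82 − 63.25 = 18.75.
Welfare loss = ½ × 14.5349 × 18.75 = $136.26.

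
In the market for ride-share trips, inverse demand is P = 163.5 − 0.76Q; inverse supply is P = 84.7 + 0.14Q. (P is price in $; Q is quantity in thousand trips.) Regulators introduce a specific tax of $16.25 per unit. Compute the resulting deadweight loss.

Competitive equilibrium: 163.5 − 0.76Q = 84.7 + 0.14Q → Q* = 87.5556, P* = 96.9578.
With the tax, the buyer price exceeds the seller price by 16.25: (163.5 − 0.76Q) − (84.7 + 0.14Q) = 16.25 → Q' = 69.5.
ΔQ = 87.5556 − 69.5 = 18.0556; the wedge equals the tax, 16.25.
The triangle = ½ × 18.0556 × 16.25 = $146.70 thousand.

$146.70 thousand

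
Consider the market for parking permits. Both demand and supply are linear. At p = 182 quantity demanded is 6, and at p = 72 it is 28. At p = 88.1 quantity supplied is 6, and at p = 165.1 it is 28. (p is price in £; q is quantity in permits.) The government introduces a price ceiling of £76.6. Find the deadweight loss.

£873.07

Demand slope = (72 − 182)/(28 − 6) = −5, so p = 212 − 5q.
Supply slope = (165.1 − 88.1)/(28 − 6) = 3.5, so p = 67.1 + 3.5q.
Competitive equilibrium: 212 − 5q = 67.1 + 3.5q → q* = 17.0471, p* = 126.7647.
At the ceiling p = 76.6, quantity supplied = (76.6 − 67.1)/3.5 = 2.7143.
Willingness to pay at q' = 2.7143: 212 − 5·2.7143 = 198.4285.
Δq = 17.0471 − 2.7143 = 14.3328; wedge = 198.4285 − 76.6 = 121.8285.
The triangle = ½ × 14.3328 × 121.8285 = £873.07.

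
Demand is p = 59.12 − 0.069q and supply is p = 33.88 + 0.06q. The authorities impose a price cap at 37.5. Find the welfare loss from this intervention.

1181.19

Competitive equilibrium: 59.12 − 0.069q = 33.88 + 0.06q → q* = 195.6589, p* = 45.6195.
At the ceiling p = 37.5, quantity supplied = (37.5 − 33.88)/0.06 = 60.3333.
Willingness to pay at q' = 60.3333: 59.12 − 0.069·60.3333 = 54.957.
Δq = 195.6589 − 60.3333 = 135.3256; wedge = 54.957 − 37.5 = 17.457.
Welfare loss = ½ × 135.3256 × 17.457 = 1181.19.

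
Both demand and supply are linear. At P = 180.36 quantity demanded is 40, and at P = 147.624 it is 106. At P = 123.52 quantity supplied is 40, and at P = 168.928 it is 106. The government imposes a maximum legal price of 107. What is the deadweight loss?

3070.50

Demand slope = (147.624 − 180.36)/(106 − 40) = −0.496, so P = 200.2 − 0.496Q.
Supply slope = (168.928 − 123.52)/(106 − 40) = 0.688, so P = 96 + 0.688Q.
Competitive equilibrium: 200.2 − 0.496Q = 96 + 0.688Q → Q* = 88.0068, P* = 156.5486.
At the ceiling P = 107, quantity supplied = (107 − 96)/0.688 = 15.9884.
Willingness to pay at Q' = 15.9884: 200.2 − 0.496·15.9884 = 192.2698.
ΔQ = 88.0068 − 15.9884 = 72.0184; wedge = 192.2698 − 107 = 85.2698.
Deadweight loss = ½ × 72.0184 × 85.2698 = 3070.50.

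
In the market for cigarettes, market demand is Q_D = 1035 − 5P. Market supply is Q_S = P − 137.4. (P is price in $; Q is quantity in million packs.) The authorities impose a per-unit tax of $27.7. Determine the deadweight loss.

$319.70 million

In inverse form: demand P = 207 − 0.2Q, supply P = 137.4 + Q.
Competitive equilibrium: 207 − 0.2Q = 137.4 + Q → Q* = 58, P* = 195.4.
With the tax, the buyer price exceeds the seller price by 27.7: (207 − 0.2Q) − (137.4 + Q) = 27.7 → Q' = 34.9167.
ΔQ = 58 − 34.9167 = 23.0833; the wedge equals the tax, 27.7.
Welfare loss = ½ × 23.0833 × 27.7 = $319.70 million.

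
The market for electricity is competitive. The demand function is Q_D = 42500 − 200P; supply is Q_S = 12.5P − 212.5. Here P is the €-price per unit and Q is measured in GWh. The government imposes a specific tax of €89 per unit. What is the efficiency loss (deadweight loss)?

€46594.12

In inverse form: demand P = 212.5 − 0.005Q, supply P = 17 + 0.08Q.
Competitive equilibrium: 212.5 − 0.005Q = 17 + 0.08Q → Q* = 2300, P* = 201.
With the tax, the buyer price exceeds the seller price by 89: (212.5 − 0.005Q) − (17 + 0.08Q) = 89 → Q' = 1252.9412.
ΔQ = 2300 − 1252.9412 = 1047.0588; the wedge equals the tax, 89.
Deadweight loss = ½ × 1047.0588 × 89 = €46594.12.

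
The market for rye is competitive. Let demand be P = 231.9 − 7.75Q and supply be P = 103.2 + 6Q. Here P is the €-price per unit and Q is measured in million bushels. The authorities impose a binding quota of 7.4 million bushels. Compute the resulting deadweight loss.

€26.411 million

Competitive equilibrium: 231.9 − 7.75Q = 103.2 + 6Q → Q* = 9.36, P* = 159.36.
At Q = 7.4: demand price = 231.9 − 7.75·7.4 = 174.55; supply price = 103.2 + 6·7.4 = 147.6.
ΔQ = 9.36 − 7.4 = 1.96; wedge = 174.55 − 147.6 = 26.95.
DWL = ½ × 1.96 × 26.95 = €26.411 million.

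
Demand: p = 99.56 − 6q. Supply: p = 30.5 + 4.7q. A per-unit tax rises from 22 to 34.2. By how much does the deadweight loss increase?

Competitive equilibrium: 99.56 − 6q = 30.5 + 4.7q → q* = 6.4542, p* = 60.8348.
For a per-unit tax t: Δq = t/10.7, so DWL = ½·t·(t/10.7) = t²/21.4.
At t = 22: DWL = 22.617. At t = 34.2: DWL = 54.656.
Increase = 54.656 − 22.617 = 32.04.

32.04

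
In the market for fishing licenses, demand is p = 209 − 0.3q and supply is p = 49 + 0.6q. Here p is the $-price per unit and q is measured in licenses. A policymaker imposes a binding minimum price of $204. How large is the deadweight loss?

$11680.56

Competitive equilibrium: 209 − 0.3q = 49 + 0.6q → q* = 177.77778, p* = 155.66667.
At the floor p = 204, quantity demanded = (209 − 204)/0.3 = 16.66667.
Sellers' marginal cost at q' = 16.66667: 49 + 0.6·16.66667 = 59.
Δq = 177.77778 − 16.66667 = 161.11111; wedge = 204 − 59 = 145.
Welfare loss = ½ × 161.11111 × 145 = $11680.56.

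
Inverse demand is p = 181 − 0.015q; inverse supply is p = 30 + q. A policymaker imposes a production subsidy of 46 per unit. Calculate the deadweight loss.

Competitive equilibrium: 181 − 0.015q = 30 + q → q* = 148.7685, p* = 178.7685.
The subsidy lowers effective supply by 46: p = q − 16.
New quantity: 181 − 0.015q = q − 16 → q' = 194.0887.
Overproduction Δq = 194.0887 − 148.7685 = 45.3202; wedge = subsidy = 46.
Welfare loss = ½ × 45.3202 × 46 = 1042.36.

1042.36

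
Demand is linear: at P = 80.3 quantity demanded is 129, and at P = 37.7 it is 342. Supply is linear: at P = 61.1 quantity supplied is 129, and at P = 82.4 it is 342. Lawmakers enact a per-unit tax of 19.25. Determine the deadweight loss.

617.60

Demand slope = (37.7 − 80.3)/(342 − 129) = −0.2, so P = 106.1 − 0.2Q.
Supply slope = (82.4 − 61.1)/(342 − 129) = 0.1, so P = 48.2 + 0.1Q.
Competitive equilibrium: 106.1 − 0.2Q = 48.2 + 0.1Q → Q* = 193, P* = 67.5.
With the tax, the buyer price exceeds the seller price by 19.25: (106.1 − 0.2Q) − (48.2 + 0.1Q) = 19.25 → Q' = 128.8333.
ΔQ = 193 − 128.8333 = 64.1667; the wedge equals the tax, 19.25.
Welfare loss = ½ × 64.1667 × 19.25 = 617.60.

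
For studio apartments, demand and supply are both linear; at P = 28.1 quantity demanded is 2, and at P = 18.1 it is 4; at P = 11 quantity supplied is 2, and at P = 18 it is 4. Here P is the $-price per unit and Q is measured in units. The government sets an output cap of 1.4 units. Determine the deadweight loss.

$28.99

Demand slope = (18.1 − 28.1)/(4 − 2) = −5, so P = 38.1 − 5Q.
Supply slope = (18 − 11)/(4 − 2) = 3.5, so P = 4 + 3.5Q.
Competitive equilibrium: 38.1 − 5Q = 4 + 3.5Q → Q* = 4.0118, P* = 18.0412.
At Q = 1.4: demand price = 38.1 − 5·1.4 = 31.1; supply price = 4 + 3.5·1.4 = 8.9.
ΔQ = 4.0118 − 1.4 = 2.6118; wedge = 31.1 − 8.9 = 22.2.
Deadweight loss = ½ × 2.6118 × 22.2 = $28.99.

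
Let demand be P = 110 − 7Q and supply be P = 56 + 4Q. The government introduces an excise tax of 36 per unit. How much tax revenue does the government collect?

58.91

Competitive equilibrium: 110 − 7Q = 56 + 4Q → Q* = 4.9091, P* = 75.6364.
With the tax, the buyer price exceeds the seller price by 36: (110 − 7Q) − (56 + 4Q) = 36 → Q' = 1.6364.
Tax revenue = 36 × 1.6364 = 58.91.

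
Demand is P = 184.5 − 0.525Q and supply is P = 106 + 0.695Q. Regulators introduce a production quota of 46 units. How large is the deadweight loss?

205.27

Competitive equilibrium: 184.5 − 0.525Q = 106 + 0.695Q → Q* = 64.3443, P* = 150.7193.
At Q = 46: demand price = 184.5 − 0.525·46 = 160.35; supply price = 106 + 0.695·46 = 137.97.
ΔQ = 64.3443 − 46 = 18.3443; wedge = 160.35 − 137.97 = 22.38.
Deadweight loss = ½ × 18.3443 × 22.38 = 205.27.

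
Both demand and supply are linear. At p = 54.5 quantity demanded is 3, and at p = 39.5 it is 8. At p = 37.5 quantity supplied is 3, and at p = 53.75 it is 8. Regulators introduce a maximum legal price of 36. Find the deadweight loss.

Demand slope = (39.5 − 54.5)/(8 − 3) = −3, so p = 63.5 − 3q.
Supply slope = (53.75 − 37.5)/(8 − 3) = 3.25, so p = 27.75 + 3.25q.
Competitive equilibrium: 63.5 − 3q = 27.75 + 3.25q → q* = 5.72, p* = 46.34.
At the ceiling p = 36, quantity supplied = (36 − 27.75)/3.25 = 2.5385.
Willingness to pay at q' = 2.5385: 63.5 − 3·2.5385 = 55.8845.
Δq = 5.72 − 2.5385 = 3.1815; wedge = 55.8845 − 36 = 19.8845.
Welfare loss = ½ × 3.1815 × 19.8845 = 31.63.

31.63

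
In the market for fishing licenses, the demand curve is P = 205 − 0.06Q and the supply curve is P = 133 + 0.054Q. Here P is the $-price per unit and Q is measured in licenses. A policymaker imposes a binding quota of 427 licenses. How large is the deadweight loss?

Competitive equilibrium: 205 − 0.06Q = 133 + 0.054Q → Q* = 631.57895, P* = 167.10526.
At Q = 427: demand price = 205 − 0.06·427 = 179.38; supply price = 133 + 0.054·427 = 156.058.
ΔQ = 631.57895 − 427 = 204.57895; wedge = 179.38 − 156.058 = 23.322.
Welfare loss = ½ × 204.57895 × 23.322 = $2385.60.

$2385.60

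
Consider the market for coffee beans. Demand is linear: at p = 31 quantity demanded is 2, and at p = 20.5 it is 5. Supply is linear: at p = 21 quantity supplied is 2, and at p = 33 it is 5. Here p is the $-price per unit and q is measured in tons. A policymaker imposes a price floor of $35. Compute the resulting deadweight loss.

Demand slope = (20.5 − 31)/(5 − 2) = −3.5, so p = 38 − 3.5q.
Supply slope = (33 − 21)/(5 − 2) = 4, so p = 13 + 4q.
Competitive equilibrium: 38 − 3.5q = 13 + 4q → q* = 3.3333, p* = 26.3333.
At the floor p = 35, quantity demanded = (38 − 35)/3.5 = 0.8571.
Sellers' marginal cost at q' = 0.8571: 13 + 4·0.8571 = 16.4284.
Δq = 3.3333 − 0.8571 = 2.4762; wedge = 35 − 16.4284 = 18.5716.
The triangle = ½ × 2.4762 × 18.5716 = $22.99.

$22.99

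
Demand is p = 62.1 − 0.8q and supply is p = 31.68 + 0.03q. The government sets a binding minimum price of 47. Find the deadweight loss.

Competitive equilibrium: 62.1 − 0.8q = 31.68 + 0.03q → q* = 36.6506, p* = 32.7795.
At the floor p = 47, quantity demanded = (62.1 − 47)/0.8 = 18.875.
Sellers' marginal cost at q' = 18.875: 31.68 + 0.03·18.875 = 32.2463.
Δq = 36.6506 − 18.875 = 17.7756; wedge = 47 − 32.2463 = 14.7537.
Deadweight loss = ½ × 17.7756 × 14.7537 = 131.13.

131.13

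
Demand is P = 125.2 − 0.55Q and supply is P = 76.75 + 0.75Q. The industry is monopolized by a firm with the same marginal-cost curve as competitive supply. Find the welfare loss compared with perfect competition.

Competitive equilibrium: 125.2 − 0.55Q = 76.75 + 0.75Q → Q* = 37.2692, P* = 104.7019.
Marginal revenue: MR = 125.2 − 1.1Q. Set MR = MC: 125.2 − 1.1Q = 76.75 + 0.75Q → Q_m = 26.1892.
Price P_m = 125.2 − 0.55·26.1892 = 110.7959; MC(Q_m) = 76.75 + 0.75·26.1892 = 96.3919.
Competitive Q* = 37.2692, so ΔQ = 11.08; wedge = 110.7959 − 96.3919 = 14.404.
Deadweight loss = ½ × 11.08 × 14.404 = 79.80.

79.80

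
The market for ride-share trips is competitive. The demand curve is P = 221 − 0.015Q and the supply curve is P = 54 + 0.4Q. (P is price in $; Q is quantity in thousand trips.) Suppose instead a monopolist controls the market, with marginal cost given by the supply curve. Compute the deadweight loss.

$40.89 thousand

Competitive equilibrium: 221 − 0.015Q = 54 + 0.4Q → Q* = 402.4096, P* = 214.9639.
Marginal revenue: MR = 221 − 0.03Q. Set MR = MC: 221 − 0.03Q = 54 + 0.4Q → Q_m = 388.3721.
Price P_m = 221 − 0.015·388.3721 = 215.1744; MC(Q_m) = 54 + 0.4·388.3721 = 209.3488.
Competitive Q* = 402.4096, so ΔQ = 14.0375; wedge = 215.1744 − 209.3488 = 5.8256.
Deadweight loss = ½ × 14.0375 × 5.8256 = $40.89 thousand.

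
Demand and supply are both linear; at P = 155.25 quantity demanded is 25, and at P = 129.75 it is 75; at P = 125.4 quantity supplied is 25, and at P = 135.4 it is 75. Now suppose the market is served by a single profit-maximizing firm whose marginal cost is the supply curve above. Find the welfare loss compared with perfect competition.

Demand slope = (129.75 − 155.25)/(75 − 25) = −0.51, so P = 168 − 0.51Q.
Supply slope = (135.4 − 125.4)/(75 − 25) = 0.2, so P = 120.4 + 0.2Q.
Competitive equilibrium: 168 − 0.51Q = 120.4 + 0.2Q → Q* = 67.0423, P* = 133.8085.
Marginal revenue: MR = 168 − 1.02Q. Set MR = MC: 168 − 1.02Q = 120.4 + 0.2Q → Q_m = 39.0164.
Price P_m = 168 − 0.51·39.0164 = 148.1016; MC(Q_m) = 120.4 + 0.2·39.0164 = 128.2033.
Competitive Q* = 67.0423, so ΔQ = 28.0259; wedge = 148.1016 − 128.2033 = 19.8983.
Welfare loss = ½ × 28.0259 × 19.8983 = 278.83.

278.83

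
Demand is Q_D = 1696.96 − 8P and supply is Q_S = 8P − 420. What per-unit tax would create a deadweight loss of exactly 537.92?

In inverse form: demand P = 212.12 − 0.125Q, supply P = 52.5 + 0.125Q.
Competitive equilibrium: 212.12 − 0.125Q = 52.5 + 0.125Q → Q* = 638.48, P* = 132.31.
A tax t gives ΔQ = t/0.25 and wedge t, so DWL = t²/0.5.
t²/0.5 = 537.92 → t² = 268.96 → t = 16.4.

16.4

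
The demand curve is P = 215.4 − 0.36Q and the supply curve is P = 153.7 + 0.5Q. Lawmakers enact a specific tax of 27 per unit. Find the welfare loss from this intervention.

Competitive equilibrium: 215.4 − 0.36Q = 153.7 + 0.5Q → Q* = 71.7442, P* = 189.5721.
With the tax, the buyer price exceeds the seller price by 27: (215.4 − 0.36Q) − (153.7 + 0.5Q) = 27 → Q' = 40.3488.
ΔQ = 71.7442 − 40.3488 = 31.3954; the wedge equals the tax, 27.
Deadweight loss = ½ × 31.3954 × 27 = 423.84.

423.84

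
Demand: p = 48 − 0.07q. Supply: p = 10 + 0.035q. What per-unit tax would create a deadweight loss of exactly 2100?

Competitive equilibrium: 48 − 0.07q = 10 + 0.035q → q* = 361.9048, p* = 22.6667.
A tax t gives Δq = t/0.105 and wedge t, so DWL = t²/0.21.
t²/0.21 = 2100 → t² = 441 → t = 21.

21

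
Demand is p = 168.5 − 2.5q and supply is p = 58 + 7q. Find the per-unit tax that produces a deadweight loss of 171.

Competitive equilibrium: 168.5 − 2.5q = 58 + 7q → q* = 11.6316, p* = 139.4211.
A tax t gives Δq = t/9.5 and wedge t, so DWL = t²/19.
t²/19 = 171 → t² = 3249 → t = 57.

57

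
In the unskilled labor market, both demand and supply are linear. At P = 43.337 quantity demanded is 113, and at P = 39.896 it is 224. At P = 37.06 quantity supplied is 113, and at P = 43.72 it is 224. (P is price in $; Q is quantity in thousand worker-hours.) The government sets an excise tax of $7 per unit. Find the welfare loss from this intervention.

$269.23 thousand

Demand slope = (39.896 − 43.337)/(224 − 113) = −0.031, so P = 46.84 − 0.031Q.
Supply slope = (43.72 − 37.06)/(224 − 113) = 0.06, so P = 30.28 + 0.06Q.
Competitive equilibrium: 46.84 − 0.031Q = 30.28 + 0.06Q → Q* = 181.978, P* = 41.1987.
With the tax, the buyer price exceeds the seller price by 7: (46.84 − 0.031Q) − (30.28 + 0.06Q) = 7 → Q' = 105.0549.
ΔQ = 181.978 − 105.0549 = 76.9231; the wedge equals the tax, 7.
DWL = ½ × 76.9231 × 7 = $269.23 thousand.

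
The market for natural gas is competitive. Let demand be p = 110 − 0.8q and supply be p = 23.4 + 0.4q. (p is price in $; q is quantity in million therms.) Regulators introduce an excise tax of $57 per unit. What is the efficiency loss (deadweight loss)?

$1353.75 million

Competitive equilibrium: 110 − 0.8q = 23.4 + 0.4q → q* = 72.1667, p* = 52.2667.
With the tax, the buyer price exceeds the seller price by 57: (110 − 0.8q) − (23.4 + 0.4q) = 57 → q' = 24.6667.
Δq = 72.1667 − 24.6667 = 47.5; the wedge equals the tax, 57.
The triangle = ½ × 47.5 × 57 = $1353.75 million.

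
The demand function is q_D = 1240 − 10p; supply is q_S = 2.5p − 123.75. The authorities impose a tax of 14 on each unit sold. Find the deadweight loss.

196

In inverse form: demand p = 124 − 0.1q, supply p = 49.5 + 0.4q.
Competitive equilibrium: 124 − 0.1q = 49.5 + 0.4q → q* = 149, p* = 109.1.
With the tax, the buyer price exceeds the seller price by 14: (124 − 0.1q) − (49.5 + 0.4q) = 14 → q' = 121.
Δq = 149 − 121 = 28; the wedge equals the tax, 14.
DWL = ½ × 28 × 14 = 196.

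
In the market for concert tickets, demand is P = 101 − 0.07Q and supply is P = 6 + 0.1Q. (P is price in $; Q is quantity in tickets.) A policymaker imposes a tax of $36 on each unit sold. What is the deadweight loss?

$3811.76

Competitive equilibrium: 101 − 0.07Q = 6 + 0.1Q → Q* = 558.8235, P* = 61.8824.
With the tax, the buyer price exceeds the seller price by 36: (101 − 0.07Q) − (6 + 0.1Q) = 36 → Q' = 347.0588.
ΔQ = 558.8235 − 347.0588 = 211.7647; the wedge equals the tax, 36.
Deadweight loss = ½ × 211.7647 × 36 = $3811.76.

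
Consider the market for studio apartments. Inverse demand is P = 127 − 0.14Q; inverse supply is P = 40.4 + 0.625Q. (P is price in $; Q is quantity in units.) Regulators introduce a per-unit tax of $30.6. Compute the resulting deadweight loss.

$612

Competitive equilibrium: 127 − 0.14Q = 40.4 + 0.625Q → Q* = 113.2026, P* = 111.1516.
With the tax, the buyer price exceeds the seller price by 30.6: (127 − 0.14Q) − (40.4 + 0.625Q) = 30.6 → Q' = 73.2026.
ΔQ = 113.2026 − 73.2026 = 40; the wedge equals the tax, 30.6.
Welfare loss = ½ × 40 × 30.6 = $612.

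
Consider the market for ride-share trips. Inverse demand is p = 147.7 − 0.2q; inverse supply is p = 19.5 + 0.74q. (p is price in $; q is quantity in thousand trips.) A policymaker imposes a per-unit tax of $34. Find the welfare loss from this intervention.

Competitive equilibrium: 147.7 − 0.2q = 19.5 + 0.74q → q* = 136.383, p* = 120.4234.
With the tax, the buyer price exceeds the seller price by 34: (147.7 − 0.2q) − (19.5 + 0.74q) = 34 → q' = 100.2128.
Δq = 136.383 − 100.2128 = 36.1702; the wedge equals the tax, 34.
The triangle = ½ × 36.1702 × 34 = $614.89 thousand.

$614.89 thousand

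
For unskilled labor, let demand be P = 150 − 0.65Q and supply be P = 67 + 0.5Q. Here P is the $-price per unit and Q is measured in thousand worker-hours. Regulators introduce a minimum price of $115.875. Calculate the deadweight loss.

$222.56 thousand

Competitive equilibrium: 150 − 0.65Q = 67 + 0.5Q → Q* = 72.1739, P* = 103.087.
At the floor P = 115.875, quantity demanded = (150 − 115.875)/0.65 = 52.5.
Sellers' marginal cost at Q' = 52.5: 67 + 0.5·52.5 = 93.25.
ΔQ = 72.1739 − 52.5 = 19.6739; wedge = 115.875 − 93.25 = 22.625.
DWL = ½ × 19.6739 × 22.625 = $222.56 thousand.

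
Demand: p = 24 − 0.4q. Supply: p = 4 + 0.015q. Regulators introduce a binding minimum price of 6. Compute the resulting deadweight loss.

Competitive equilibrium: 24 − 0.4q = 4 + 0.015q → q* = 48.1928, p* = 4.7229.
At the floor p = 6, quantity demanded = (24 − 6)/0.4 = 45.
Sellers' marginal cost at q' = 45: 4 + 0.015·45 = 4.675.
Δq = 48.1928 − 45 = 3.1928; wedge = 6 − 4.675 = 1.325.
DWL = ½ × 3.1928 × 1.325 = 2.12.

2.12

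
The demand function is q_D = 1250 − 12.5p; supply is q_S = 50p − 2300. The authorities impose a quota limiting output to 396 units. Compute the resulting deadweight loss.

1036.80

In inverse form: demand p = 100 − 0.08q, supply p = 46 + 0.02q.
Competitive equilibrium: 100 − 0.08q = 46 + 0.02q → q* = 540, p* = 56.8.
At q = 396: demand price = 100 − 0.08·396 = 68.32; supply price = 46 + 0.02·396 = 53.92.
Δq = 540 − 396 = 144; wedge = 68.32 − 53.92 = 14.4.
DWL = ½ × 144 × 14.4 = 1036.80.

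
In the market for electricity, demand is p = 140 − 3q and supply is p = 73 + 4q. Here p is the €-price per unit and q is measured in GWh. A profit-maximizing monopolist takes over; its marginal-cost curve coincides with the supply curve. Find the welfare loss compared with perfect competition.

€28.86

Competitive equilibrium: 140 − 3q = 73 + 4q → q* = 9.5714, p* = 111.2857.
Marginal revenue: MR = 140 − 6q. Set MR = MC: 140 − 6q = 73 + 4q → q_m = 6.7.
Price p_m = 140 − 3·6.7 = 119.9; MC(q_m) = 73 + 4·6.7 = 99.8.
Competitive q* = 9.5714, so Δq = 2.8714; wedge = 119.9 − 99.8 = 20.1.
Welfare loss = ½ × 2.8714 × 20.1 = €28.86.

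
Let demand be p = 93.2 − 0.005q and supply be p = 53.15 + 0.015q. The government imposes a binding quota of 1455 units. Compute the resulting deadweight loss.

Competitive equilibrium: 93.2 − 0.005q = 53.15 + 0.015q → q* = 2002.5, p* = 83.1875.
At q = 1455: demand price = 93.2 − 0.005·1455 = 85.925; supply price = 53.15 + 0.015·1455 = 74.975.
Δq = 2002.5 − 1455 = 547.5; wedge = 85.925 − 74.975 = 10.95.
DWL = ½ × 547.5 × 10.95 = 2997.56.

2997.56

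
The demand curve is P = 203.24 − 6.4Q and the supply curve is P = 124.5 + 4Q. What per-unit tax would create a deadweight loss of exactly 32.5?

26

Competitive equilibrium: 203.24 − 6.4Q = 124.5 + 4Q → Q* = 7.5712, P* = 154.7846.
A tax t gives ΔQ = t/10.4 and wedge t, so DWL = t²/20.8.
t²/20.8 = 32.5 → t² = 676 → t = 26.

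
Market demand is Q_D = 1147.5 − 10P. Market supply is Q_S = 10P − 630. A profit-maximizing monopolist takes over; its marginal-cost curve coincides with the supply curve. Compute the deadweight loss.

In inverse form: demand P = 114.75 − 0.1Q, supply P = 63 + 0.1Q.
Competitive equilibrium: 114.75 − 0.1Q = 63 + 0.1Q → Q* = 258.75, P* = 88.875.
Marginal revenue: MR = 114.75 − 0.2Q. Set MR = MC: 114.75 − 0.2Q = 63 + 0.1Q → Q_m = 172.5.
Price P_m = 114.75 − 0.1·172.5 = 97.5; MC(Q_m) = 63 + 0.1·172.5 = 80.25.
Competitive Q* = 258.75, so ΔQ = 86.25; wedge = 97.5 − 80.25 = 17.25.
The triangle = ½ × 86.25 × 17.25 = 743.91.

743.91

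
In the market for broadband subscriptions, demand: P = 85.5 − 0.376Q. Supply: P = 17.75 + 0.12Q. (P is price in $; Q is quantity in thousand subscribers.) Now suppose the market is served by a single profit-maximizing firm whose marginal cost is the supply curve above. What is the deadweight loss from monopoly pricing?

$860.30 thousand

Competitive equilibrium: 85.5 − 0.376Q = 17.75 + 0.12Q → Q* = 136.5927, P* = 34.1411.
Marginal revenue: MR = 85.5 − 0.752Q. Set MR = MC: 85.5 − 0.752Q = 17.75 + 0.12Q → Q_m = 77.695.
Price P_m = 85.5 − 0.376·77.695 = 56.2867; MC(Q_m) = 17.75 + 0.12·77.695 = 27.0734.
Competitive Q* = 136.5927, so ΔQ = 58.8977; wedge = 56.2867 − 27.0734 = 29.2133.
The triangle = ½ × 58.8977 × 29.2133 = $860.30 thousand.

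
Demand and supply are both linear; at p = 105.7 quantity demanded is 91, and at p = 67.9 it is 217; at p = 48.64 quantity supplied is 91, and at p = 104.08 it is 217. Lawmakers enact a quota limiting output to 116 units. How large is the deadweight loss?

Demand slope = (67.9 − 105.7)/(217 − 91) = −0.3, so p = 133 − 0.3q.
Supply slope = (104.08 − 48.64)/(217 − 91) = 0.44, so p = 8.6 + 0.44q.
Competitive equilibrium: 133 − 0.3q = 8.6 + 0.44q → q* = 168.1081, p* = 82.5676.
At q = 116: demand price = 133 − 0.3·116 = 98.2; supply price = 8.6 + 0.44·116 = 59.64.
Δq = 168.1081 − 116 = 52.1081; wedge = 98.2 − 59.64 = 38.56.
The triangle = ½ × 52.1081 × 38.56 = 1004.64.

1004.64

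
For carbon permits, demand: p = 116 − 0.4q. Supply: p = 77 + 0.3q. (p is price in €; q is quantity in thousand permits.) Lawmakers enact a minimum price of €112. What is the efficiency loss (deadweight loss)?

€731.43 thousand

Competitive equilibrium: 116 − 0.4q = 77 + 0.3q → q* = 55.7143, p* = 93.7143.
At the floor p = 112, quantity demanded = (116 − 112)/0.4 = 10.
Sellers' marginal cost at q' = 10: 77 + 0.3·10 = 80.
Δq = 55.7143 − 10 = 45.7143; wedge = 112 − 80 = 32.
Welfare loss = ½ × 45.7143 × 32 = €731.43 thousand.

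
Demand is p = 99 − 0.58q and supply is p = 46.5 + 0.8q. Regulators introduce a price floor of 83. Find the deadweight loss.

75.45

Competitive equilibrium: 99 − 0.58q = 46.5 + 0.8q → q* = 38.0435, p* = 76.9348.
At the floor p = 83, quantity demanded = (99 − 83)/0.58 = 27.5862.
Sellers' marginal cost at q' = 27.5862: 46.5 + 0.8·27.5862 = 68.569.
Δq = 38.0435 − 27.5862 = 10.4573; wedge = 83 − 68.569 = 14.431.
The triangle = ½ × 10.4573 × 14.431 = 75.45.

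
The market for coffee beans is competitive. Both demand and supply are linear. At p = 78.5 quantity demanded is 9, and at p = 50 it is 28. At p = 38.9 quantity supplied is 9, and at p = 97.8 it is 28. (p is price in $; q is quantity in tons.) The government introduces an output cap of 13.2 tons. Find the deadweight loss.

$44.70

Demand slope = (50 − 78.5)/(28 − 9) = −1.5, so p = 92 − 1.5q.
Supply slope = (97.8 − 38.9)/(28 − 9) = 3.1, so p = 11 + 3.1q.
Competitive equilibrium: 92 − 1.5q = 11 + 3.1q → q* = 17.6087, p* = 65.587.
At q = 13.2: demand price = 92 − 1.5·13.2 = 72.2; supply price = 11 + 3.1·13.2 = 51.92.
Δq = 17.6087 − 13.2 = 4.4087; wedge = 72.2 − 51.92 = 20.28.
The triangle = ½ × 4.4087 × 20.28 = $44.70.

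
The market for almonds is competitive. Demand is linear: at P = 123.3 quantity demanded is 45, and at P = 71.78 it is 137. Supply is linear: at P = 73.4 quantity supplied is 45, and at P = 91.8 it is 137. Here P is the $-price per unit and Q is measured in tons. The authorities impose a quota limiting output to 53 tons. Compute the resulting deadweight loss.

Demand slope = (71.78 − 123.3)/(137 − 45) = −0.56, so P = 148.5 − 0.56Q.
Supply slope = (91.8 − 73.4)/(137 − 45) = 0.2, so P = 64.4 + 0.2Q.
Competitive equilibrium: 148.5 − 0.56Q = 64.4 + 0.2Q → Q* = 110.6579, P* = 86.5316.
At Q = 53: demand price = 148.5 − 0.56·53 = 118.82; supply price = 64.4 + 0.2·53 = 75.
ΔQ = 110.6579 − 53 = 57.6579; wedge = 118.82 − 75 = 43.82.
DWL = ½ × 57.6579 × 43.82 = $1263.28.

$1263.28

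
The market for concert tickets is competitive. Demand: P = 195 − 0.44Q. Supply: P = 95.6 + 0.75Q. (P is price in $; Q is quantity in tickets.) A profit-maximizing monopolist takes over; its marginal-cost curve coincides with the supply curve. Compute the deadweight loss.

Competitive equilibrium: 195 − 0.44Q = 95.6 + 0.75Q → Q* = 83.5294, P* = 158.2471.
Marginal revenue: MR = 195 − 0.88Q. Set MR = MC: 195 − 0.88Q = 95.6 + 0.75Q → Q_m = 60.9816.
Price P_m = 195 − 0.44·60.9816 = 168.1681; MC(Q_m) = 95.6 + 0.75·60.9816 = 141.3362.
Competitive Q* = 83.5294, so ΔQ = 22.5478; wedge = 168.1681 − 141.3362 = 26.8319.
DWL = ½ × 22.5478 × 26.8319 = $302.50.

$302.50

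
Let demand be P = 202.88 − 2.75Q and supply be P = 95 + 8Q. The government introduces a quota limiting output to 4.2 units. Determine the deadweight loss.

183.03

Competitive equilibrium: 202.88 − 2.75Q = 95 + 8Q → Q* = 10.03535, P* = 175.28279.
At Q = 4.2: demand price = 202.88 − 2.75·4.2 = 191.33; supply price = 95 + 8·4.2 = 128.6.
ΔQ = 10.03535 − 4.2 = 5.83535; wedge = 191.33 − 128.6 = 62.73.
The triangle = ½ × 5.83535 × 62.73 = 183.03.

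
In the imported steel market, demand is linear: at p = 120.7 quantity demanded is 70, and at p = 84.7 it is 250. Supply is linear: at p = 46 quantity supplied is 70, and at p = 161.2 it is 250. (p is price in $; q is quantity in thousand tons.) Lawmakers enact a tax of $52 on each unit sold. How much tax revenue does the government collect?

Demand slope = (84.7 − 120.7)/(250 − 70) = −0.2, so p = 134.7 − 0.2q.
Supply slope = (161.2 − 46)/(250 − 70) = 0.64, so p = 1.2 + 0.64q.
Competitive equilibrium: 134.7 − 0.2q = 1.2 + 0.64q → q* = 158.9286, p* = 102.9143.
With the tax, the buyer price exceeds the seller price by 52: (134.7 − 0.2q) − (1.2 + 0.64q) = 52 → q' = 97.0238.
Tax revenue = 52 × 97.0238 = $5045.24 thousand.

$5045.24 thousand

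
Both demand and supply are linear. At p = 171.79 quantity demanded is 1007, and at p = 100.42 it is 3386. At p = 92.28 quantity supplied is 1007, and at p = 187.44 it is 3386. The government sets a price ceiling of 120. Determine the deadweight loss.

6864.29

Demand slope = (100.42 − 171.79)/(3386 − 1007) = −0.03, so p = 202 − 0.03q.
Supply slope = (187.44 − 92.28)/(3386 − 1007) = 0.04, so p = 52 + 0.04q.
Competitive equilibrium: 202 − 0.03q = 52 + 0.04q → q* = 2142.8571, p* = 137.7143.
At the ceiling p = 120, quantity supplied = (120 − 52)/0.04 = 1700.
Willingness to pay at q' = 1700: 202 − 0.03·1700 = 151.
Δq = 2142.8571 − 1700 = 442.8571; wedge = 151 − 120 = 31.
Deadweight loss = ½ × 442.8571 × 31 = 6864.29.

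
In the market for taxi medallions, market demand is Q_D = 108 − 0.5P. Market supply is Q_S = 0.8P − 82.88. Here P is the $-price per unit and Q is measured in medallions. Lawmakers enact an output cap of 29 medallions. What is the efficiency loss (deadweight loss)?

In inverse form: demand P = 216 − 2Q, supply P = 103.6 + 1.25Q.
Competitive equilibrium: 216 − 2Q = 103.6 + 1.25Q → Q* = 34.5846, P* = 146.8308.
At Q = 29: demand price = 216 − 2·29 = 158; supply price = 103.6 + 1.25·29 = 139.85.
ΔQ = 34.5846 − 29 = 5.5846; wedge = 158 − 139.85 = 18.15.
Welfare loss = ½ × 5.5846 × 18.15 = $50.68.

$50.68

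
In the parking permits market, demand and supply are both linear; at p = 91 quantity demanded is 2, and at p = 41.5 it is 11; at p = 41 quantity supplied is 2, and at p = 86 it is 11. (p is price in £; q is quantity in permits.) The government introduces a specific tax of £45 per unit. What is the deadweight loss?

£96.43

Demand slope = (41.5 − 91)/(11 − 2) = −5.5, so p = 102 − 5.5q.
Supply slope = (86 − 41)/(11 − 2) = 5, so p = 31 + 5q.
Competitive equilibrium: 102 − 5.5q = 31 + 5q → q* = 6.7619, p* = 64.8095.
With the tax, the buyer price exceeds the seller price by 45: (102 − 5.5q) − (31 + 5q) = 45 → q' = 2.4762.
Δq = 6.7619 − 2.4762 = 4.2857; the wedge equals the tax, 45.
The triangle = ½ × 4.2857 × 45 = £96.43.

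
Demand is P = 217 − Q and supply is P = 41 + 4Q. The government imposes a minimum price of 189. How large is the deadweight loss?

Competitive equilibrium: 217 − Q = 41 + 4Q → Q* = 35.2, P* = 181.8.
At the floor P = 189, quantity demanded = (217 − 189)/1 = 28.
Sellers' marginal cost at Q' = 28: 41 + 4·28 = 153.
ΔQ = 35.2 − 28 = 7.2; wedge = 189 − 153 = 36.
Welfare loss = ½ × 7.2 × 36 = 129.60.

129.60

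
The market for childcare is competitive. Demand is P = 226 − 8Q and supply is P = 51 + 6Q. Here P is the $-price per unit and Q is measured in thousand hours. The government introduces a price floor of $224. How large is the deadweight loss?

Competitive equilibrium: 226 − 8Q = 51 + 6Q → Q* = 12.5, P* = 126.
At the floor P = 224, quantity demanded = (226 − 224)/8 = 0.25.
Sellers' marginal cost at Q' = 0.25: 51 + 6·0.25 = 52.5.
ΔQ = 12.5 − 0.25 = 12.25; wedge = 224 − 52.5 = 171.5.
Welfare loss = ½ × 12.25 × 171.5 = $1050.44 thousand.

$1050.44 thousand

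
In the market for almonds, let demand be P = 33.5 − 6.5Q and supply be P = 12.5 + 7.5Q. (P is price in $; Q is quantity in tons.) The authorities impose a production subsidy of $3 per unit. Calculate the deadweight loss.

Competitive equilibrium: 33.5 − 6.5Q = 12.5 + 7.5Q → Q* = 1.5, P* = 23.75.
The subsidy lowers effective supply by 3: P = 9.5 + 7.5Q.
New quantity: 33.5 − 6.5Q = 9.5 + 7.5Q → Q' = 1.7143.
Overproduction ΔQ = 1.7143 − 1.5 = 0.2143; wedge = subsidy = 3.
Welfare loss = ½ × 0.2143 × 3 = $0.32.

$0.32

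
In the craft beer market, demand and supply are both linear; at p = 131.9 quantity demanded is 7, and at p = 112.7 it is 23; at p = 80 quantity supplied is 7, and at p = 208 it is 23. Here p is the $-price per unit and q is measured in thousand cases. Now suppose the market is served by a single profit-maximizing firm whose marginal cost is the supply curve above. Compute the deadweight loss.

Demand slope = (112.7 − 131.9)/(23 − 7) = −1.2, so p = 140.3 − 1.2q.
Supply slope = (208 − 80)/(23 − 7) = 8, so p = 24 + 8q.
Competitive equilibrium: 140.3 − 1.2q = 24 + 8q → q* = 12.6413, p* = 125.1304.
Marginal revenue: MR = 140.3 − 2.4q. Set MR = MC: 140.3 − 2.4q = 24 + 8q → q_m = 11.1827.
Price p_m = 140.3 − 1.2·11.1827 = 126.8808; MC(q_m) = 24 + 8·11.1827 = 113.4616.
Competitive q* = 12.6413, so Δq = 1.4586; wedge = 126.8808 − 113.4616 = 13.4192.
The triangle = ½ × 1.4586 × 13.4192 = $9.79 thousand.

$9.79 thousand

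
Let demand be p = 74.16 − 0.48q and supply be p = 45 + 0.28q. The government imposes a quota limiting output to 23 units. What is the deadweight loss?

Competitive equilibrium: 74.16 − 0.48q = 45 + 0.28q → q* = 38.3684, p* = 55.7432.
At q = 23: demand price = 74.16 − 0.48·23 = 63.12; supply price = 45 + 0.28·23 = 51.44.
Δq = 38.3684 − 23 = 15.3684; wedge = 63.12 − 51.44 = 11.68.
Welfare loss = ½ × 15.3684 × 11.68 = 89.75.

89.75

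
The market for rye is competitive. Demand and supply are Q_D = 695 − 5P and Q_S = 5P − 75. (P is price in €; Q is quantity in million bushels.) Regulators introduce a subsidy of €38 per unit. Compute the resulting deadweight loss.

€1805 million

In inverse form: demand P = 139 − 0.2Q, supply P = 15 + 0.2Q.
Competitive equilibrium: 139 − 0.2Q = 15 + 0.2Q → Q* = 310, P* = 77.
The subsidy lowers effective supply by 38: P = 0.2Q − 23.
New quantity: 139 − 0.2Q = 0.2Q − 23 → Q' = 405.
Overproduction ΔQ = 405 − 310 = 95; wedge = subsidy = 38.
DWL = ½ × 95 × 38 = €1805 million.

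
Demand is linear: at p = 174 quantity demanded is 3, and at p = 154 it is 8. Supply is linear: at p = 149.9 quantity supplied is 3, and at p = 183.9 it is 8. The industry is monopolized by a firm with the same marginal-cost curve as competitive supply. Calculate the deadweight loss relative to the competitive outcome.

10.80

Demand slope = (154 − 174)/(8 − 3) = −4, so p = 186 − 4q.
Supply slope = (183.9 − 149.9)/(8 − 3) = 6.8, so p = 129.5 + 6.8q.
Competitive equilibrium: 186 − 4q = 129.5 + 6.8q → q* = 5.2315, p* = 165.0741.
Marginal revenue: MR = 186 − 8q. Set MR = MC: 186 − 8q = 129.5 + 6.8q → q_m = 3.8176.
Price p_m = 186 − 4·3.8176 = 170.7296; MC(q_m) = 129.5 + 6.8·3.8176 = 155.4597.
Competitive q* = 5.2315, so Δq = 1.4139; wedge = 170.7296 − 155.4597 = 15.2699.
The triangle = ½ × 1.4139 × 15.2699 = 10.80.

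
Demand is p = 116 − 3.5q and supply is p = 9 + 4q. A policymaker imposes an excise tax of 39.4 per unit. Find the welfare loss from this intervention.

Competitive equilibrium: 116 − 3.5q = 9 + 4q → q* = 14.2667, p* = 66.0667.
With the tax, the buyer price exceeds the seller price by 39.4: (116 − 3.5q) − (9 + 4q) = 39.4 → q' = 9.0133.
Δq = 14.2667 − 9.0133 = 5.2534; the wedge equals the tax, 39.4.
DWL = ½ × 5.2534 × 39.4 = 103.49.

103.49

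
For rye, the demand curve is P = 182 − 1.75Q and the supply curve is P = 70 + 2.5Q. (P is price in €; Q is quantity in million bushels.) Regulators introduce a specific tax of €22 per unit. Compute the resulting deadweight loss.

Competitive equilibrium: 182 − 1.75Q = 70 + 2.5Q → Q* = 26.3529, P* = 135.8824.
With the tax, the buyer price exceeds the seller price by 22: (182 − 1.75Q) − (70 + 2.5Q) = 22 → Q' = 21.1765.
ΔQ = 26.3529 − 21.1765 = 5.1764; the wedge equals the tax, 22.
Deadweight loss = ½ × 5.1764 × 22 = €56.94 million.

€56.94 million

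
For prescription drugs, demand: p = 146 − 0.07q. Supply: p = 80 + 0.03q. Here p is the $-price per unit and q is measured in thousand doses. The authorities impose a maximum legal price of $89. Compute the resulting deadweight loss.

Competitive equilibrium: 146 − 0.07q = 80 + 0.03q → q* = 660, p* = 99.8.
At the ceiling p = 89, quantity supplied = (89 − 80)/0.03 = 300.
Willingness to pay at q' = 300: 146 − 0.07·300 = 125.
Δq = 660 − 300 = 360; wedge = 125 − 89 = 36.
Welfare loss = ½ × 360 × 36 = $6480 thousand.

$6480 thousand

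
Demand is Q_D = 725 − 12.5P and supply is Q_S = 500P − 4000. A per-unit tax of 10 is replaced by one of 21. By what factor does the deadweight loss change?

In inverse form: demand P = 58 − 0.08Q, supply P = 8 + 0.002Q.
Competitive equilibrium: 58 − 0.08Q = 8 + 0.002Q → Q* = 609.7561, P* = 9.2195.
For a per-unit tax t: ΔQ = t/0.082, so DWL = ½·t·(t/0.082) = t²/0.164.
At t = 10: DWL = 609.756. At t = 21: DWL = 2689.024.
Ratio = (21/10)² = 4.41.

4.41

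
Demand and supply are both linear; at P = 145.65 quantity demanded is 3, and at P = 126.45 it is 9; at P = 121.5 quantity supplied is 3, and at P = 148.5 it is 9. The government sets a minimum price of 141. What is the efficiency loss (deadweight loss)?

Demand slope = (126.45 − 145.65)/(9 − 3) = −3.2, so P = 155.25 − 3.2Q.
Supply slope = (148.5 − 121.5)/(9 − 3) = 4.5, so P = 108 + 4.5Q.
Competitive equilibrium: 155.25 − 3.2Q = 108 + 4.5Q → Q* = 6.1364, P* = 135.6136.
At the floor P = 141, quantity demanded = (155.25 − 141)/3.2 = 4.4531.
Sellers' marginal cost at Q' = 4.4531: 108 + 4.5·4.4531 = 128.039.
ΔQ = 6.1364 − 4.4531 = 1.6833; wedge = 141 − 128.039 = 12.961.
DWL = ½ × 1.6833 × 12.961 = 10.91.

10.91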